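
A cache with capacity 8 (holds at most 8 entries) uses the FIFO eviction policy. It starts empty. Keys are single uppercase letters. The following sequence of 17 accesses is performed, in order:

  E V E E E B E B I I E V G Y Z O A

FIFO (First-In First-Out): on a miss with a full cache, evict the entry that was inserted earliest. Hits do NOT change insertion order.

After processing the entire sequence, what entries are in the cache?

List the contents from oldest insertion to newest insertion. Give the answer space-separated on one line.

FIFO simulation (capacity=8):
  1. access E: MISS. Cache (old->new): [E]
  2. access V: MISS. Cache (old->new): [E V]
  3. access E: HIT. Cache (old->new): [E V]
  4. access E: HIT. Cache (old->new): [E V]
  5. access E: HIT. Cache (old->new): [E V]
  6. access B: MISS. Cache (old->new): [E V B]
  7. access E: HIT. Cache (old->new): [E V B]
  8. access B: HIT. Cache (old->new): [E V B]
  9. access I: MISS. Cache (old->new): [E V B I]
  10. access I: HIT. Cache (old->new): [E V B I]
  11. access E: HIT. Cache (old->new): [E V B I]
  12. access V: HIT. Cache (old->new): [E V B I]
  13. access G: MISS. Cache (old->new): [E V B I G]
  14. access Y: MISS. Cache (old->new): [E V B I G Y]
  15. access Z: MISS. Cache (old->new): [E V B I G Y Z]
  16. access O: MISS. Cache (old->new): [E V B I G Y Z O]
  17. access A: MISS, evict E. Cache (old->new): [V B I G Y Z O A]
Total: 8 hits, 9 misses, 1 evictions

Answer: V B I G Y Z O A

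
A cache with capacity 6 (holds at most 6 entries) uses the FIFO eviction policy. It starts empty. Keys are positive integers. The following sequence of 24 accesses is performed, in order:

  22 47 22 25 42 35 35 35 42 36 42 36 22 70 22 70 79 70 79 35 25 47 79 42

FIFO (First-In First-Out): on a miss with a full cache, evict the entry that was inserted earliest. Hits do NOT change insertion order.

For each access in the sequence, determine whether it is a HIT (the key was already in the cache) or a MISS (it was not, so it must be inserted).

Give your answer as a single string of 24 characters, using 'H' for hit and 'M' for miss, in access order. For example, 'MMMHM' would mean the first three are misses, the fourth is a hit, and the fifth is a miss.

FIFO simulation (capacity=6):
  1. access 22: MISS. Cache (old->new): [22]
  2. access 47: MISS. Cache (old->new): [22 47]
  3. access 22: HIT. Cache (old->new): [22 47]
  4. access 25: MISS. Cache (old->new): [22 47 25]
  5. access 42: MISS. Cache (old->new): [22 47 25 42]
  6. access 35: MISS. Cache (old->new): [22 47 25 42 35]
  7. access 35: HIT. Cache (old->new): [22 47 25 42 35]
  8. access 35: HIT. Cache (old->new): [22 47 25 42 35]
  9. access 42: HIT. Cache (old->new): [22 47 25 42 35]
  10. access 36: MISS. Cache (old->new): [22 47 25 42 35 36]
  11. access 42: HIT. Cache (old->new): [22 47 25 42 35 36]
  12. access 36: HIT. Cache (old->new): [22 47 25 42 35 36]
  13. access 22: HIT. Cache (old->new): [22 47 25 42 35 36]
  14. access 70: MISS, evict 22. Cache (old->new): [47 25 42 35 36 70]
  15. access 22: MISS, evict 47. Cache (old->new): [25 42 35 36 70 22]
  16. access 70: HIT. Cache (old->new): [25 42 35 36 70 22]
  17. access 79: MISS, evict 25. Cache (old->new): [42 35 36 70 22 79]
  18. access 70: HIT. Cache (old->new): [42 35 36 70 22 79]
  19. access 79: HIT. Cache (old->new): [42 35 36 70 22 79]
  20. access 35: HIT. Cache (old->new): [42 35 36 70 22 79]
  21. access 25: MISS, evict 42. Cache (old->new): [35 36 70 22 79 25]
  22. access 47: MISS, evict 35. Cache (old->new): [36 70 22 79 25 47]
  23. access 79: HIT. Cache (old->new): [36 70 22 79 25 47]
  24. access 42: MISS, evict 36. Cache (old->new): [70 22 79 25 47 42]
Total: 12 hits, 12 misses, 6 evictions

Answer: MMHMMMHHHMHHHMMHMHHHMMHM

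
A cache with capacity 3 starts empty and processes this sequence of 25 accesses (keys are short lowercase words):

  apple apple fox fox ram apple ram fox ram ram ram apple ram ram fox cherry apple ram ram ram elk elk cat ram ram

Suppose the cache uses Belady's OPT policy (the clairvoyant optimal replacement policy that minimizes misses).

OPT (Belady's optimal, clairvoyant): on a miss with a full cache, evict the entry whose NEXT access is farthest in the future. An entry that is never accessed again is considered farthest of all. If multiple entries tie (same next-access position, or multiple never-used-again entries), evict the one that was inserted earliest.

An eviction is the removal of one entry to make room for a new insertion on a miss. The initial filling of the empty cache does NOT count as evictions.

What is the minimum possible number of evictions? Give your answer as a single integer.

OPT (Belady) simulation (capacity=3):
  1. access apple: MISS. Cache: [apple]
  2. access apple: HIT. Next use of apple: step 6. Cache: [apple]
  3. access fox: MISS. Cache: [apple fox]
  4. access fox: HIT. Next use of fox: step 8. Cache: [apple fox]
  5. access ram: MISS. Cache: [apple fox ram]
  6. access apple: HIT. Next use of apple: step 12. Cache: [apple fox ram]
  7. access ram: HIT. Next use of ram: step 9. Cache: [apple fox ram]
  8. access fox: HIT. Next use of fox: step 15. Cache: [apple fox ram]
  9. access ram: HIT. Next use of ram: step 10. Cache: [apple fox ram]
  10. access ram: HIT. Next use of ram: step 11. Cache: [apple fox ram]
  11. access ram: HIT. Next use of ram: step 13. Cache: [apple fox ram]
  12. access apple: HIT. Next use of apple: step 17. Cache: [apple fox ram]
  13. access ram: HIT. Next use of ram: step 14. Cache: [apple fox ram]
  14. access ram: HIT. Next use of ram: step 18. Cache: [apple fox ram]
  15. access fox: HIT. Next use of fox: never. Cache: [apple fox ram]
  16. access cherry: MISS, evict fox (next use: never). Cache: [apple ram cherry]
  17. access apple: HIT. Next use of apple: never. Cache: [apple ram cherry]
  18. access ram: HIT. Next use of ram: step 19. Cache: [apple ram cherry]
  19. access ram: HIT. Next use of ram: step 20. Cache: [apple ram cherry]
  20. access ram: HIT. Next use of ram: step 24. Cache: [apple ram cherry]
  21. access elk: MISS, evict apple (next use: never). Cache: [ram cherry elk]
  22. access elk: HIT. Next use of elk: never. Cache: [ram cherry elk]
  23. access cat: MISS, evict cherry (next use: never). Cache: [ram elk cat]
  24. access ram: HIT. Next use of ram: step 25. Cache: [ram elk cat]
  25. access ram: HIT. Next use of ram: never. Cache: [ram elk cat]
Total: 19 hits, 6 misses, 3 evictions

Answer: 3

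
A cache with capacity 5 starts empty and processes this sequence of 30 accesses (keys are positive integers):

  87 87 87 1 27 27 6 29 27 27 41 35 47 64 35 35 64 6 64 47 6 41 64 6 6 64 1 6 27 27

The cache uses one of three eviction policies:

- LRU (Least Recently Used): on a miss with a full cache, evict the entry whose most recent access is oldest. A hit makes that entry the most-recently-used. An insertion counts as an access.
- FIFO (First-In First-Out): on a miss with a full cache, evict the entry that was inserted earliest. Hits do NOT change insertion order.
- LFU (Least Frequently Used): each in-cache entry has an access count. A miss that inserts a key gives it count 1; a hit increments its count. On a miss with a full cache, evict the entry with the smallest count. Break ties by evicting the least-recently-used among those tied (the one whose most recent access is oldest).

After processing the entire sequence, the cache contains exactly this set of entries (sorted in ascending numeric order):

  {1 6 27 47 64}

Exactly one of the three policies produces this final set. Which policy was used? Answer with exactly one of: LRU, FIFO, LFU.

Answer: FIFO

Derivation:
Simulating under each policy and comparing final sets:
  LRU: final set = {1 6 27 41 64} -> differs
  FIFO: final set = {1 6 27 47 64} -> MATCHES target
  LFU: final set = {6 27 35 64 87} -> differs
Only FIFO produces the target set.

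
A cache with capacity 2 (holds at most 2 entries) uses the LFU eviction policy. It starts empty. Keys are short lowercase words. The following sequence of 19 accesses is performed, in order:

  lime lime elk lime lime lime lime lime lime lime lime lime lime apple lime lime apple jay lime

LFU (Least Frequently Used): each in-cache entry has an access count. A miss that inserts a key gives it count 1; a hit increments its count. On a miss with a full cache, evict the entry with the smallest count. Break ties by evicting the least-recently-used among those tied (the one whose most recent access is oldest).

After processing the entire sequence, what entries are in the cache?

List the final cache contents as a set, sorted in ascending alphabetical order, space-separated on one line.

Answer: jay lime

Derivation:
LFU simulation (capacity=2):
  1. access lime: MISS. Cache: [lime(c=1)]
  2. access lime: HIT, count now 2. Cache: [lime(c=2)]
  3. access elk: MISS. Cache: [elk(c=1) lime(c=2)]
  4. access lime: HIT, count now 3. Cache: [elk(c=1) lime(c=3)]
  5. access lime: HIT, count now 4. Cache: [elk(c=1) lime(c=4)]
  6. access lime: HIT, count now 5. Cache: [elk(c=1) lime(c=5)]
  7. access lime: HIT, count now 6. Cache: [elk(c=1) lime(c=6)]
  8. access lime: HIT, count now 7. Cache: [elk(c=1) lime(c=7)]
  9. access lime: HIT, count now 8. Cache: [elk(c=1) lime(c=8)]
  10. access lime: HIT, count now 9. Cache: [elk(c=1) lime(c=9)]
  11. access lime: HIT, count now 10. Cache: [elk(c=1) lime(c=10)]
  12. access lime: HIT, count now 11. Cache: [elk(c=1) lime(c=11)]
  13. access lime: HIT, count now 12. Cache: [elk(c=1) lime(c=12)]
  14. access apple: MISS, evict elk(c=1). Cache: [apple(c=1) lime(c=12)]
  15. access lime: HIT, count now 13. Cache: [apple(c=1) lime(c=13)]
  16. access lime: HIT, count now 14. Cache: [apple(c=1) lime(c=14)]
  17. access apple: HIT, count now 2. Cache: [apple(c=2) lime(c=14)]
  18. access jay: MISS, evict apple(c=2). Cache: [jay(c=1) lime(c=14)]
  19. access lime: HIT, count now 15. Cache: [jay(c=1) lime(c=15)]
Total: 15 hits, 4 misses, 2 evictions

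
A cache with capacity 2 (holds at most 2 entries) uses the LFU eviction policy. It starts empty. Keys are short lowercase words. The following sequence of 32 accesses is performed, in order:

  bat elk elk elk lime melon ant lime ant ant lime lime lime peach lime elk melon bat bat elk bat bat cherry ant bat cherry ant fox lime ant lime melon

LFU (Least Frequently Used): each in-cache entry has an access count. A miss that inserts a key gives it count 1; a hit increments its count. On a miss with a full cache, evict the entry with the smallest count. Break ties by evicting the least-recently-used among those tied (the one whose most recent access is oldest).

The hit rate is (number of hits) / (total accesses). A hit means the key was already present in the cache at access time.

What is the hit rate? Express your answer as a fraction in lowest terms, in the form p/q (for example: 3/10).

LFU simulation (capacity=2):
  1. access bat: MISS. Cache: [bat(c=1)]
  2. access elk: MISS. Cache: [bat(c=1) elk(c=1)]
  3. access elk: HIT, count now 2. Cache: [bat(c=1) elk(c=2)]
  4. access elk: HIT, count now 3. Cache: [bat(c=1) elk(c=3)]
  5. access lime: MISS, evict bat(c=1). Cache: [lime(c=1) elk(c=3)]
  6. access melon: MISS, evict lime(c=1). Cache: [melon(c=1) elk(c=3)]
  7. access ant: MISS, evict melon(c=1). Cache: [ant(c=1) elk(c=3)]
  8. access lime: MISS, evict ant(c=1). Cache: [lime(c=1) elk(c=3)]
  9. access ant: MISS, evict lime(c=1). Cache: [ant(c=1) elk(c=3)]
  10. access ant: HIT, count now 2. Cache: [ant(c=2) elk(c=3)]
  11. access lime: MISS, evict ant(c=2). Cache: [lime(c=1) elk(c=3)]
  12. access lime: HIT, count now 2. Cache: [lime(c=2) elk(c=3)]
  13. access lime: HIT, count now 3. Cache: [elk(c=3) lime(c=3)]
  14. access peach: MISS, evict elk(c=3). Cache: [peach(c=1) lime(c=3)]
  15. access lime: HIT, count now 4. Cache: [peach(c=1) lime(c=4)]
  16. access elk: MISS, evict peach(c=1). Cache: [elk(c=1) lime(c=4)]
  17. access melon: MISS, evict elk(c=1). Cache: [melon(c=1) lime(c=4)]
  18. access bat: MISS, evict melon(c=1). Cache: [bat(c=1) lime(c=4)]
  19. access bat: HIT, count now 2. Cache: [bat(c=2) lime(c=4)]
  20. access elk: MISS, evict bat(c=2). Cache: [elk(c=1) lime(c=4)]
  21. access bat: MISS, evict elk(c=1). Cache: [bat(c=1) lime(c=4)]
  22. access bat: HIT, count now 2. Cache: [bat(c=2) lime(c=4)]
  23. access cherry: MISS, evict bat(c=2). Cache: [cherry(c=1) lime(c=4)]
  24. access ant: MISS, evict cherry(c=1). Cache: [ant(c=1) lime(c=4)]
  25. access bat: MISS, evict ant(c=1). Cache: [bat(c=1) lime(c=4)]
  26. access cherry: MISS, evict bat(c=1). Cache: [cherry(c=1) lime(c=4)]
  27. access ant: MISS, evict cherry(c=1). Cache: [ant(c=1) lime(c=4)]
  28. access fox: MISS, evict ant(c=1). Cache: [fox(c=1) lime(c=4)]
  29. access lime: HIT, count now 5. Cache: [fox(c=1) lime(c=5)]
  30. access ant: MISS, evict fox(c=1). Cache: [ant(c=1) lime(c=5)]
  31. access lime: HIT, count now 6. Cache: [ant(c=1) lime(c=6)]
  32. access melon: MISS, evict ant(c=1). Cache: [melon(c=1) lime(c=6)]
Total: 10 hits, 22 misses, 20 evictions

Hit rate = 10/32 = 5/16

Answer: 5/16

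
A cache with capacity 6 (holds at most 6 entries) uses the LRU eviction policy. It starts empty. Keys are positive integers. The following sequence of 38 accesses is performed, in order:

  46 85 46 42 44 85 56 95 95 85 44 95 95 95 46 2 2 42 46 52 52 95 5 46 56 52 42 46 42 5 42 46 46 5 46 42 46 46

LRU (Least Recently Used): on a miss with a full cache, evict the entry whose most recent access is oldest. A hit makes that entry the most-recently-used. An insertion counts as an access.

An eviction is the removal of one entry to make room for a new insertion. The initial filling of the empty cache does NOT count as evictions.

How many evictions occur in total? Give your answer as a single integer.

LRU simulation (capacity=6):
  1. access 46: MISS. Cache (LRU->MRU): [46]
  2. access 85: MISS. Cache (LRU->MRU): [46 85]
  3. access 46: HIT. Cache (LRU->MRU): [85 46]
  4. access 42: MISS. Cache (LRU->MRU): [85 46 42]
  5. access 44: MISS. Cache (LRU->MRU): [85 46 42 44]
  6. access 85: HIT. Cache (LRU->MRU): [46 42 44 85]
  7. access 56: MISS. Cache (LRU->MRU): [46 42 44 85 56]
  8. access 95: MISS. Cache (LRU->MRU): [46 42 44 85 56 95]
  9. access 95: HIT. Cache (LRU->MRU): [46 42 44 85 56 95]
  10. access 85: HIT. Cache (LRU->MRU): [46 42 44 56 95 85]
  11. access 44: HIT. Cache (LRU->MRU): [46 42 56 95 85 44]
  12. access 95: HIT. Cache (LRU->MRU): [46 42 56 85 44 95]
  13. access 95: HIT. Cache (LRU->MRU): [46 42 56 85 44 95]
  14. access 95: HIT. Cache (LRU->MRU): [46 42 56 85 44 95]
  15. access 46: HIT. Cache (LRU->MRU): [42 56 85 44 95 46]
  16. access 2: MISS, evict 42. Cache (LRU->MRU): [56 85 44 95 46 2]
  17. access 2: HIT. Cache (LRU->MRU): [56 85 44 95 46 2]
  18. access 42: MISS, evict 56. Cache (LRU->MRU): [85 44 95 46 2 42]
  19. access 46: HIT. Cache (LRU->MRU): [85 44 95 2 42 46]
  20. access 52: MISS, evict 85. Cache (LRU->MRU): [44 95 2 42 46 52]
  21. access 52: HIT. Cache (LRU->MRU): [44 95 2 42 46 52]
  22. access 95: HIT. Cache (LRU->MRU): [44 2 42 46 52 95]
  23. access 5: MISS, evict 44. Cache (LRU->MRU): [2 42 46 52 95 5]
  24. access 46: HIT. Cache (LRU->MRU): [2 42 52 95 5 46]
  25. access 56: MISS, evict 2. Cache (LRU->MRU): [42 52 95 5 46 56]
  26. access 52: HIT. Cache (LRU->MRU): [42 95 5 46 56 52]
  27. access 42: HIT. Cache (LRU->MRU): [95 5 46 56 52 42]
  28. access 46: HIT. Cache (LRU->MRU): [95 5 56 52 42 46]
  29. access 42: HIT. Cache (LRU->MRU): [95 5 56 52 46 42]
  30. access 5: HIT. Cache (LRU->MRU): [95 56 52 46 42 5]
  31. access 42: HIT. Cache (LRU->MRU): [95 56 52 46 5 42]
  32. access 46: HIT. Cache (LRU->MRU): [95 56 52 5 42 46]
  33. access 46: HIT. Cache (LRU->MRU): [95 56 52 5 42 46]
  34. access 5: HIT. Cache (LRU->MRU): [95 56 52 42 46 5]
  35. access 46: HIT. Cache (LRU->MRU): [95 56 52 42 5 46]
  36. access 42: HIT. Cache (LRU->MRU): [95 56 52 5 46 42]
  37. access 46: HIT. Cache (LRU->MRU): [95 56 52 5 42 46]
  38. access 46: HIT. Cache (LRU->MRU): [95 56 52 5 42 46]
Total: 27 hits, 11 misses, 5 evictions

Answer: 5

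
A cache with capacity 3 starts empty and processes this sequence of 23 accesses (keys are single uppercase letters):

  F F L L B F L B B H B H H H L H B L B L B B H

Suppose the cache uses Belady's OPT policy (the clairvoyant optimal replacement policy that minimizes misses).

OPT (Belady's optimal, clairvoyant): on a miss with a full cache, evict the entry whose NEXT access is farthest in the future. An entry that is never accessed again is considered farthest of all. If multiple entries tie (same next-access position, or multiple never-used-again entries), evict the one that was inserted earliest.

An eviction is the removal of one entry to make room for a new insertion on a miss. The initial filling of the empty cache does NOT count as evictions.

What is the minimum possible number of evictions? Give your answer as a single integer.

OPT (Belady) simulation (capacity=3):
  1. access F: MISS. Cache: [F]
  2. access F: HIT. Next use of F: step 6. Cache: [F]
  3. access L: MISS. Cache: [F L]
  4. access L: HIT. Next use of L: step 7. Cache: [F L]
  5. access B: MISS. Cache: [F L B]
  6. access F: HIT. Next use of F: never. Cache: [F L B]
  7. access L: HIT. Next use of L: step 15. Cache: [F L B]
  8. access B: HIT. Next use of B: step 9. Cache: [F L B]
  9. access B: HIT. Next use of B: step 11. Cache: [F L B]
  10. access H: MISS, evict F (next use: never). Cache: [L B H]
  11. access B: HIT. Next use of B: step 17. Cache: [L B H]
  12. access H: HIT. Next use of H: step 13. Cache: [L B H]
  13. access H: HIT. Next use of H: step 14. Cache: [L B H]
  14. access H: HIT. Next use of H: step 16. Cache: [L B H]
  15. access L: HIT. Next use of L: step 18. Cache: [L B H]
  16. access H: HIT. Next use of H: step 23. Cache: [L B H]
  17. access B: HIT. Next use of B: step 19. Cache: [L B H]
  18. access L: HIT. Next use of L: step 20. Cache: [L B H]
  19. access B: HIT. Next use of B: step 21. Cache: [L B H]
  20. access L: HIT. Next use of L: never. Cache: [L B H]
  21. access B: HIT. Next use of B: step 22. Cache: [L B H]
  22. access B: HIT. Next use of B: never. Cache: [L B H]
  23. access H: HIT. Next use of H: never. Cache: [L B H]
Total: 19 hits, 4 misses, 1 evictions

Answer: 1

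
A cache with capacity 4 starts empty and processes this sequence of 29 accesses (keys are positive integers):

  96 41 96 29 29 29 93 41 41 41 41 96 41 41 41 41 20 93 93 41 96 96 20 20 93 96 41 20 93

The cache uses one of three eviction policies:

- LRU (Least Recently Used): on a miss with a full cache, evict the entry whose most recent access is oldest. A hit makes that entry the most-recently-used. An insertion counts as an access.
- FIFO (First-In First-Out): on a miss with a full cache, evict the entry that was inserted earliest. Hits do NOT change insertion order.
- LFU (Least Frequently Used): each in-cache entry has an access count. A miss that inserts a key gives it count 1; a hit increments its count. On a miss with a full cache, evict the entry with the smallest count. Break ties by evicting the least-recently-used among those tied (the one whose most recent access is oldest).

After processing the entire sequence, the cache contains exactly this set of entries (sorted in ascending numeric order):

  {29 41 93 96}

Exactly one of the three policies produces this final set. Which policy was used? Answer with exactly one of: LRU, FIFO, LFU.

Simulating under each policy and comparing final sets:
  LRU: final set = {20 41 93 96} -> differs
  FIFO: final set = {20 41 93 96} -> differs
  LFU: final set = {29 41 93 96} -> MATCHES target
Only LFU produces the target set.

Answer: LFU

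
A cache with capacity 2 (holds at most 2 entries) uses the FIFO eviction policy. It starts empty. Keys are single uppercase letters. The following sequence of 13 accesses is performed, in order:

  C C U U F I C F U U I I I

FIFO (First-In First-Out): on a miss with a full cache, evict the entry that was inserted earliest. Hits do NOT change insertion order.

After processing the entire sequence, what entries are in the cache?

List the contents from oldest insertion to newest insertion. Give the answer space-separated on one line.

FIFO simulation (capacity=2):
  1. access C: MISS. Cache (old->new): [C]
  2. access C: HIT. Cache (old->new): [C]
  3. access U: MISS. Cache (old->new): [C U]
  4. access U: HIT. Cache (old->new): [C U]
  5. access F: MISS, evict C. Cache (old->new): [U F]
  6. access I: MISS, evict U. Cache (old->new): [F I]
  7. access C: MISS, evict F. Cache (old->new): [I C]
  8. access F: MISS, evict I. Cache (old->new): [C F]
  9. access U: MISS, evict C. Cache (old->new): [F U]
  10. access U: HIT. Cache (old->new): [F U]
  11. access I: MISS, evict F. Cache (old->new): [U I]
  12. access I: HIT. Cache (old->new): [U I]
  13. access I: HIT. Cache (old->new): [U I]
Total: 5 hits, 8 misses, 6 evictions

Answer: U I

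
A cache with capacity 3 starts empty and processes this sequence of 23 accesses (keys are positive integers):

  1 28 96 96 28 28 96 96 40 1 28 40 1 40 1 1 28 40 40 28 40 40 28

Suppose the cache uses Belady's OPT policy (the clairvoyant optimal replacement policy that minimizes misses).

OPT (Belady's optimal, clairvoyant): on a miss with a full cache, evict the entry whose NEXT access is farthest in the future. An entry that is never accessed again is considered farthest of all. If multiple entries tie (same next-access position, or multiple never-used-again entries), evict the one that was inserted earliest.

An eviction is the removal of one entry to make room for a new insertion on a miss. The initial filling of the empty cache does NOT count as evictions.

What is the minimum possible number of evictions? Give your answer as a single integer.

OPT (Belady) simulation (capacity=3):
  1. access 1: MISS. Cache: [1]
  2. access 28: MISS. Cache: [1 28]
  3. access 96: MISS. Cache: [1 28 96]
  4. access 96: HIT. Next use of 96: step 7. Cache: [1 28 96]
  5. access 28: HIT. Next use of 28: step 6. Cache: [1 28 96]
  6. access 28: HIT. Next use of 28: step 11. Cache: [1 28 96]
  7. access 96: HIT. Next use of 96: step 8. Cache: [1 28 96]
  8. access 96: HIT. Next use of 96: never. Cache: [1 28 96]
  9. access 40: MISS, evict 96 (next use: never). Cache: [1 28 40]
  10. access 1: HIT. Next use of 1: step 13. Cache: [1 28 40]
  11. access 28: HIT. Next use of 28: step 17. Cache: [1 28 40]
  12. access 40: HIT. Next use of 40: step 14. Cache: [1 28 40]
  13. access 1: HIT. Next use of 1: step 15. Cache: [1 28 40]
  14. access 40: HIT. Next use of 40: step 18. Cache: [1 28 40]
  15. access 1: HIT. Next use of 1: step 16. Cache: [1 28 40]
  16. access 1: HIT. Next use of 1: never. Cache: [1 28 40]
  17. access 28: HIT. Next use of 28: step 20. Cache: [1 28 40]
  18. access 40: HIT. Next use of 40: step 19. Cache: [1 28 40]
  19. access 40: HIT. Next use of 40: step 21. Cache: [1 28 40]
  20. access 28: HIT. Next use of 28: step 23. Cache: [1 28 40]
  21. access 40: HIT. Next use of 40: step 22. Cache: [1 28 40]
  22. access 40: HIT. Next use of 40: never. Cache: [1 28 40]
  23. access 28: HIT. Next use of 28: never. Cache: [1 28 40]
Total: 19 hits, 4 misses, 1 evictions

Answer: 1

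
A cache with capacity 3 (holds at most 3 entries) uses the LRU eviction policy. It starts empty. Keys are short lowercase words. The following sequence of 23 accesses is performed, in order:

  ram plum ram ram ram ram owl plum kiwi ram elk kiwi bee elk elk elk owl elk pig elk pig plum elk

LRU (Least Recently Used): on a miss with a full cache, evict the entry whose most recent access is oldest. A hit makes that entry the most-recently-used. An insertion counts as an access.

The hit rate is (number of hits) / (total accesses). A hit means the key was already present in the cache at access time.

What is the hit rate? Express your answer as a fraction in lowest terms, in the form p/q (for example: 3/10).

LRU simulation (capacity=3):
  1. access ram: MISS. Cache (LRU->MRU): [ram]
  2. access plum: MISS. Cache (LRU->MRU): [ram plum]
  3. access ram: HIT. Cache (LRU->MRU): [plum ram]
  4. access ram: HIT. Cache (LRU->MRU): [plum ram]
  5. access ram: HIT. Cache (LRU->MRU): [plum ram]
  6. access ram: HIT. Cache (LRU->MRU): [plum ram]
  7. access owl: MISS. Cache (LRU->MRU): [plum ram owl]
  8. access plum: HIT. Cache (LRU->MRU): [ram owl plum]
  9. access kiwi: MISS, evict ram. Cache (LRU->MRU): [owl plum kiwi]
  10. access ram: MISS, evict owl. Cache (LRU->MRU): [plum kiwi ram]
  11. access elk: MISS, evict plum. Cache (LRU->MRU): [kiwi ram elk]
  12. access kiwi: HIT. Cache (LRU->MRU): [ram elk kiwi]
  13. access bee: MISS, evict ram. Cache (LRU->MRU): [elk kiwi bee]
  14. access elk: HIT. Cache (LRU->MRU): [kiwi bee elk]
  15. access elk: HIT. Cache (LRU->MRU): [kiwi bee elk]
  16. access elk: HIT. Cache (LRU->MRU): [kiwi bee elk]
  17. access owl: MISS, evict kiwi. Cache (LRU->MRU): [bee elk owl]
  18. access elk: HIT. Cache (LRU->MRU): [bee owl elk]
  19. access pig: MISS, evict bee. Cache (LRU->MRU): [owl elk pig]
  20. access elk: HIT. Cache (LRU->MRU): [owl pig elk]
  21. access pig: HIT. Cache (LRU->MRU): [owl elk pig]
  22. access plum: MISS, evict owl. Cache (LRU->MRU): [elk pig plum]
  23. access elk: HIT. Cache (LRU->MRU): [pig plum elk]
Total: 13 hits, 10 misses, 7 evictions

Hit rate = 13/23

Answer: 13/23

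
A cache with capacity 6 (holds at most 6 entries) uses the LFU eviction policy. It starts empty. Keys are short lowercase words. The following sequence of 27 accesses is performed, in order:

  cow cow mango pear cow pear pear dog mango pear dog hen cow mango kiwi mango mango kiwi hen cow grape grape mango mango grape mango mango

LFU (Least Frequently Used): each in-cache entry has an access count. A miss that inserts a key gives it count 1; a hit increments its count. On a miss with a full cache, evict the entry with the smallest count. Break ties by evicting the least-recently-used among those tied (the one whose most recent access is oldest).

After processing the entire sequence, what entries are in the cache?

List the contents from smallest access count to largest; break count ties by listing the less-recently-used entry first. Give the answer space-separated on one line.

Answer: kiwi hen grape pear cow mango

Derivation:
LFU simulation (capacity=6):
  1. access cow: MISS. Cache: [cow(c=1)]
  2. access cow: HIT, count now 2. Cache: [cow(c=2)]
  3. access mango: MISS. Cache: [mango(c=1) cow(c=2)]
  4. access pear: MISS. Cache: [mango(c=1) pear(c=1) cow(c=2)]
  5. access cow: HIT, count now 3. Cache: [mango(c=1) pear(c=1) cow(c=3)]
  6. access pear: HIT, count now 2. Cache: [mango(c=1) pear(c=2) cow(c=3)]
  7. access pear: HIT, count now 3. Cache: [mango(c=1) cow(c=3) pear(c=3)]
  8. access dog: MISS. Cache: [mango(c=1) dog(c=1) cow(c=3) pear(c=3)]
  9. access mango: HIT, count now 2. Cache: [dog(c=1) mango(c=2) cow(c=3) pear(c=3)]
  10. access pear: HIT, count now 4. Cache: [dog(c=1) mango(c=2) cow(c=3) pear(c=4)]
  11. access dog: HIT, count now 2. Cache: [mango(c=2) dog(c=2) cow(c=3) pear(c=4)]
  12. access hen: MISS. Cache: [hen(c=1) mango(c=2) dog(c=2) cow(c=3) pear(c=4)]
  13. access cow: HIT, count now 4. Cache: [hen(c=1) mango(c=2) dog(c=2) pear(c=4) cow(c=4)]
  14. access mango: HIT, count now 3. Cache: [hen(c=1) dog(c=2) mango(c=3) pear(c=4) cow(c=4)]
  15. access kiwi: MISS. Cache: [hen(c=1) kiwi(c=1) dog(c=2) mango(c=3) pear(c=4) cow(c=4)]
  16. access mango: HIT, count now 4. Cache: [hen(c=1) kiwi(c=1) dog(c=2) pear(c=4) cow(c=4) mango(c=4)]
  17. access mango: HIT, count now 5. Cache: [hen(c=1) kiwi(c=1) dog(c=2) pear(c=4) cow(c=4) mango(c=5)]
  18. access kiwi: HIT, count now 2. Cache: [hen(c=1) dog(c=2) kiwi(c=2) pear(c=4) cow(c=4) mango(c=5)]
  19. access hen: HIT, count now 2. Cache: [dog(c=2) kiwi(c=2) hen(c=2) pear(c=4) cow(c=4) mango(c=5)]
  20. access cow: HIT, count now 5. Cache: [dog(c=2) kiwi(c=2) hen(c=2) pear(c=4) mango(c=5) cow(c=5)]
  21. access grape: MISS, evict dog(c=2). Cache: [grape(c=1) kiwi(c=2) hen(c=2) pear(c=4) mango(c=5) cow(c=5)]
  22. access grape: HIT, count now 2. Cache: [kiwi(c=2) hen(c=2) grape(c=2) pear(c=4) mango(c=5) cow(c=5)]
  23. access mango: HIT, count now 6. Cache: [kiwi(c=2) hen(c=2) grape(c=2) pear(c=4) cow(c=5) mango(c=6)]
  24. access mango: HIT, count now 7. Cache: [kiwi(c=2) hen(c=2) grape(c=2) pear(c=4) cow(c=5) mango(c=7)]
  25. access grape: HIT, count now 3. Cache: [kiwi(c=2) hen(c=2) grape(c=3) pear(c=4) cow(c=5) mango(c=7)]
  26. access mango: HIT, count now 8. Cache: [kiwi(c=2) hen(c=2) grape(c=3) pear(c=4) cow(c=5) mango(c=8)]
  27. access mango: HIT, count now 9. Cache: [kiwi(c=2) hen(c=2) grape(c=3) pear(c=4) cow(c=5) mango(c=9)]
Total: 20 hits, 7 misses, 1 evictions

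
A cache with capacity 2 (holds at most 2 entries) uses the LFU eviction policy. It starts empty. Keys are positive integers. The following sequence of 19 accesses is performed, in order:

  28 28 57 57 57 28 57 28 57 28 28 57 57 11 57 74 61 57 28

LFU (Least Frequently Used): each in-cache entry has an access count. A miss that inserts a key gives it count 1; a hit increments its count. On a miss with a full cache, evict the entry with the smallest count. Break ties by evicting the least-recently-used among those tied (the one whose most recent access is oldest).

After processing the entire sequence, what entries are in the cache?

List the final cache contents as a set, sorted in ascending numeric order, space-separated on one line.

LFU simulation (capacity=2):
  1. access 28: MISS. Cache: [28(c=1)]
  2. access 28: HIT, count now 2. Cache: [28(c=2)]
  3. access 57: MISS. Cache: [57(c=1) 28(c=2)]
  4. access 57: HIT, count now 2. Cache: [28(c=2) 57(c=2)]
  5. access 57: HIT, count now 3. Cache: [28(c=2) 57(c=3)]
  6. access 28: HIT, count now 3. Cache: [57(c=3) 28(c=3)]
  7. access 57: HIT, count now 4. Cache: [28(c=3) 57(c=4)]
  8. access 28: HIT, count now 4. Cache: [57(c=4) 28(c=4)]
  9. access 57: HIT, count now 5. Cache: [28(c=4) 57(c=5)]
  10. access 28: HIT, count now 5. Cache: [57(c=5) 28(c=5)]
  11. access 28: HIT, count now 6. Cache: [57(c=5) 28(c=6)]
  12. access 57: HIT, count now 6. Cache: [28(c=6) 57(c=6)]
  13. access 57: HIT, count now 7. Cache: [28(c=6) 57(c=7)]
  14. access 11: MISS, evict 28(c=6). Cache: [11(c=1) 57(c=7)]
  15. access 57: HIT, count now 8. Cache: [11(c=1) 57(c=8)]
  16. access 74: MISS, evict 11(c=1). Cache: [74(c=1) 57(c=8)]
  17. access 61: MISS, evict 74(c=1). Cache: [61(c=1) 57(c=8)]
  18. access 57: HIT, count now 9. Cache: [61(c=1) 57(c=9)]
  19. access 28: MISS, evict 61(c=1). Cache: [28(c=1) 57(c=9)]
Total: 13 hits, 6 misses, 4 evictions

Answer: 28 57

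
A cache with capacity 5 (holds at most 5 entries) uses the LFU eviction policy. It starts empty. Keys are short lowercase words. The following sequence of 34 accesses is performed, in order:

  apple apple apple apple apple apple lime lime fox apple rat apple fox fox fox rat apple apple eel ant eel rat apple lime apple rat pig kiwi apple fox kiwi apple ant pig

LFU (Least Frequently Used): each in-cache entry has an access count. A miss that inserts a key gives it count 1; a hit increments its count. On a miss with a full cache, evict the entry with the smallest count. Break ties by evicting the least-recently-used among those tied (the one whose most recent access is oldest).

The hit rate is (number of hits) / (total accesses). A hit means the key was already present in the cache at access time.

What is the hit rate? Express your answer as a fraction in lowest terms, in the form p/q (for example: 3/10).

Answer: 23/34

Derivation:
LFU simulation (capacity=5):
  1. access apple: MISS. Cache: [apple(c=1)]
  2. access apple: HIT, count now 2. Cache: [apple(c=2)]
  3. access apple: HIT, count now 3. Cache: [apple(c=3)]
  4. access apple: HIT, count now 4. Cache: [apple(c=4)]
  5. access apple: HIT, count now 5. Cache: [apple(c=5)]
  6. access apple: HIT, count now 6. Cache: [apple(c=6)]
  7. access lime: MISS. Cache: [lime(c=1) apple(c=6)]
  8. access lime: HIT, count now 2. Cache: [lime(c=2) apple(c=6)]
  9. access fox: MISS. Cache: [fox(c=1) lime(c=2) apple(c=6)]
  10. access apple: HIT, count now 7. Cache: [fox(c=1) lime(c=2) apple(c=7)]
  11. access rat: MISS. Cache: [fox(c=1) rat(c=1) lime(c=2) apple(c=7)]
  12. access apple: HIT, count now 8. Cache: [fox(c=1) rat(c=1) lime(c=2) apple(c=8)]
  13. access fox: HIT, count now 2. Cache: [rat(c=1) lime(c=2) fox(c=2) apple(c=8)]
  14. access fox: HIT, count now 3. Cache: [rat(c=1) lime(c=2) fox(c=3) apple(c=8)]
  15. access fox: HIT, count now 4. Cache: [rat(c=1) lime(c=2) fox(c=4) apple(c=8)]
  16. access rat: HIT, count now 2. Cache: [lime(c=2) rat(c=2) fox(c=4) apple(c=8)]
  17. access apple: HIT, count now 9. Cache: [lime(c=2) rat(c=2) fox(c=4) apple(c=9)]
  18. access apple: HIT, count now 10. Cache: [lime(c=2) rat(c=2) fox(c=4) apple(c=10)]
  19. access eel: MISS. Cache: [eel(c=1) lime(c=2) rat(c=2) fox(c=4) apple(c=10)]
  20. access ant: MISS, evict eel(c=1). Cache: [ant(c=1) lime(c=2) rat(c=2) fox(c=4) apple(c=10)]
  21. access eel: MISS, evict ant(c=1). Cache: [eel(c=1) lime(c=2) rat(c=2) fox(c=4) apple(c=10)]
  22. access rat: HIT, count now 3. Cache: [eel(c=1) lime(c=2) rat(c=3) fox(c=4) apple(c=10)]
  23. access apple: HIT, count now 11. Cache: [eel(c=1) lime(c=2) rat(c=3) fox(c=4) apple(c=11)]
  24. access lime: HIT, count now 3. Cache: [eel(c=1) rat(c=3) lime(c=3) fox(c=4) apple(c=11)]
  25. access apple: HIT, count now 12. Cache: [eel(c=1) rat(c=3) lime(c=3) fox(c=4) apple(c=12)]
  26. access rat: HIT, count now 4. Cache: [eel(c=1) lime(c=3) fox(c=4) rat(c=4) apple(c=12)]
  27. access pig: MISS, evict eel(c=1). Cache: [pig(c=1) lime(c=3) fox(c=4) rat(c=4) apple(c=12)]
  28. access kiwi: MISS, evict pig(c=1). Cache: [kiwi(c=1) lime(c=3) fox(c=4) rat(c=4) apple(c=12)]
  29. access apple: HIT, count now 13. Cache: [kiwi(c=1) lime(c=3) fox(c=4) rat(c=4) apple(c=13)]
  30. access fox: HIT, count now 5. Cache: [kiwi(c=1) lime(c=3) rat(c=4) fox(c=5) apple(c=13)]
  31. access kiwi: HIT, count now 2. Cache: [kiwi(c=2) lime(c=3) rat(c=4) fox(c=5) apple(c=13)]
  32. access apple: HIT, count now 14. Cache: [kiwi(c=2) lime(c=3) rat(c=4) fox(c=5) apple(c=14)]
  33. access ant: MISS, evict kiwi(c=2). Cache: [ant(c=1) lime(c=3) rat(c=4) fox(c=5) apple(c=14)]
  34. access pig: MISS, evict ant(c=1). Cache: [pig(c=1) lime(c=3) rat(c=4) fox(c=5) apple(c=14)]
Total: 23 hits, 11 misses, 6 evictions

Hit rate = 23/34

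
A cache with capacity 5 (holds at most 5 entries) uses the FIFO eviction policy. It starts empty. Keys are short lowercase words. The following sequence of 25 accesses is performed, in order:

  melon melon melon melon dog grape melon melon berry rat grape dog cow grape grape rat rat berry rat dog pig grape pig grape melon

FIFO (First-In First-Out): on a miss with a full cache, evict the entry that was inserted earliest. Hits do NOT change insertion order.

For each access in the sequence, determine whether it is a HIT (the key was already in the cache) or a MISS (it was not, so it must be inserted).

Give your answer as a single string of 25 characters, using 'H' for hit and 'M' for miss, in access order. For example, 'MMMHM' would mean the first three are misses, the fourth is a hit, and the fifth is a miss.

FIFO simulation (capacity=5):
  1. access melon: MISS. Cache (old->new): [melon]
  2. access melon: HIT. Cache (old->new): [melon]
  3. access melon: HIT. Cache (old->new): [melon]
  4. access melon: HIT. Cache (old->new): [melon]
  5. access dog: MISS. Cache (old->new): [melon dog]
  6. access grape: MISS. Cache (old->new): [melon dog grape]
  7. access melon: HIT. Cache (old->new): [melon dog grape]
  8. access melon: HIT. Cache (old->new): [melon dog grape]
  9. access berry: MISS. Cache (old->new): [melon dog grape berry]
  10. access rat: MISS. Cache (old->new): [melon dog grape berry rat]
  11. access grape: HIT. Cache (old->new): [melon dog grape berry rat]
  12. access dog: HIT. Cache (old->new): [melon dog grape berry rat]
  13. access cow: MISS, evict melon. Cache (old->new): [dog grape berry rat cow]
  14. access grape: HIT. Cache (old->new): [dog grape berry rat cow]
  15. access grape: HIT. Cache (old->new): [dog grape berry rat cow]
  16. access rat: HIT. Cache (old->new): [dog grape berry rat cow]
  17. access rat: HIT. Cache (old->new): [dog grape berry rat cow]
  18. access berry: HIT. Cache (old->new): [dog grape berry rat cow]
  19. access rat: HIT. Cache (old->new): [dog grape berry rat cow]
  20. access dog: HIT. Cache (old->new): [dog grape berry rat cow]
  21. access pig: MISS, evict dog. Cache (old->new): [grape berry rat cow pig]
  22. access grape: HIT. Cache (old->new): [grape berry rat cow pig]
  23. access pig: HIT. Cache (old->new): [grape berry rat cow pig]
  24. access grape: HIT. Cache (old->new): [grape berry rat cow pig]
  25. access melon: MISS, evict grape. Cache (old->new): [berry rat cow pig melon]
Total: 17 hits, 8 misses, 3 evictions

Answer: MHHHMMHHMMHHMHHHHHHHMHHHM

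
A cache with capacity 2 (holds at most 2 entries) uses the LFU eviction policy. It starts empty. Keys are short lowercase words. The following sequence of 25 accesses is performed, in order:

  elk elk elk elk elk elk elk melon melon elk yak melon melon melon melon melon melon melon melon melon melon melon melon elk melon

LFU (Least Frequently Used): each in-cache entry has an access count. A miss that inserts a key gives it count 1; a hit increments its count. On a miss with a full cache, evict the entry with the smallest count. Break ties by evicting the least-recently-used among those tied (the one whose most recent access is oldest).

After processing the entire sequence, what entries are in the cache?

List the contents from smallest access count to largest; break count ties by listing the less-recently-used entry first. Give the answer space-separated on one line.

Answer: elk melon

Derivation:
LFU simulation (capacity=2):
  1. access elk: MISS. Cache: [elk(c=1)]
  2. access elk: HIT, count now 2. Cache: [elk(c=2)]
  3. access elk: HIT, count now 3. Cache: [elk(c=3)]
  4. access elk: HIT, count now 4. Cache: [elk(c=4)]
  5. access elk: HIT, count now 5. Cache: [elk(c=5)]
  6. access elk: HIT, count now 6. Cache: [elk(c=6)]
  7. access elk: HIT, count now 7. Cache: [elk(c=7)]
  8. access melon: MISS. Cache: [melon(c=1) elk(c=7)]
  9. access melon: HIT, count now 2. Cache: [melon(c=2) elk(c=7)]
  10. access elk: HIT, count now 8. Cache: [melon(c=2) elk(c=8)]
  11. access yak: MISS, evict melon(c=2). Cache: [yak(c=1) elk(c=8)]
  12. access melon: MISS, evict yak(c=1). Cache: [melon(c=1) elk(c=8)]
  13. access melon: HIT, count now 2. Cache: [melon(c=2) elk(c=8)]
  14. access melon: HIT, count now 3. Cache: [melon(c=3) elk(c=8)]
  15. access melon: HIT, count now 4. Cache: [melon(c=4) elk(c=8)]
  16. access melon: HIT, count now 5. Cache: [melon(c=5) elk(c=8)]
  17. access melon: HIT, count now 6. Cache: [melon(c=6) elk(c=8)]
  18. access melon: HIT, count now 7. Cache: [melon(c=7) elk(c=8)]
  19. access melon: HIT, count now 8. Cache: [elk(c=8) melon(c=8)]
  20. access melon: HIT, count now 9. Cache: [elk(c=8) melon(c=9)]
  21. access melon: HIT, count now 10. Cache: [elk(c=8) melon(c=10)]
  22. access melon: HIT, count now 11. Cache: [elk(c=8) melon(c=11)]
  23. access melon: HIT, count now 12. Cache: [elk(c=8) melon(c=12)]
  24. access elk: HIT, count now 9. Cache: [elk(c=9) melon(c=12)]
  25. access melon: HIT, count now 13. Cache: [elk(c=9) melon(c=13)]
Total: 21 hits, 4 misses, 2 evictions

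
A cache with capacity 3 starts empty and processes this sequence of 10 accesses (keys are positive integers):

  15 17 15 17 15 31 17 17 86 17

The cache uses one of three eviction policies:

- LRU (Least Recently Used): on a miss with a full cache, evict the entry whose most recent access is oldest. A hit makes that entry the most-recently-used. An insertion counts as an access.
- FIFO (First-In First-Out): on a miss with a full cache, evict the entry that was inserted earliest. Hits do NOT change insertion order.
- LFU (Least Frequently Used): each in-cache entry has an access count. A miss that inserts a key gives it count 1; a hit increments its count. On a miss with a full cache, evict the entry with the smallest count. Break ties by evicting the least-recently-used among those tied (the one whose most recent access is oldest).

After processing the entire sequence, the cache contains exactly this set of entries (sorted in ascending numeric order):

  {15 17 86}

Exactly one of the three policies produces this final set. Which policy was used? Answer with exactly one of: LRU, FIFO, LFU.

Answer: LFU

Derivation:
Simulating under each policy and comparing final sets:
  LRU: final set = {17 31 86} -> differs
  FIFO: final set = {17 31 86} -> differs
  LFU: final set = {15 17 86} -> MATCHES target
Only LFU produces the target set.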